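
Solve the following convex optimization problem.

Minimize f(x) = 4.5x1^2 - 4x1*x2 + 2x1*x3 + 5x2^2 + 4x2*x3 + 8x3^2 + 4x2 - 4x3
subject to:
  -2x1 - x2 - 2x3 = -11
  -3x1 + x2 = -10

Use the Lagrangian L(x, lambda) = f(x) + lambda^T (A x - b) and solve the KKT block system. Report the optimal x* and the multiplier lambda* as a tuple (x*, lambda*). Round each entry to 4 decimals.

Form the Lagrangian:
  L(x, lambda) = (1/2) x^T Q x + c^T x + lambda^T (A x - b)
Stationarity (grad_x L = 0): Q x + c + A^T lambda = 0.
Primal feasibility: A x = b.

This gives the KKT block system:
  [ Q   A^T ] [ x     ]   [-c ]
  [ A    0  ] [ lambda ] = [ b ]

Solving the linear system:
  x*      = (3.9143, 1.7429, 0.7143)
  lambda* = (11.1143, 2.4857)
  f(x*)   = 75.6143

x* = (3.9143, 1.7429, 0.7143), lambda* = (11.1143, 2.4857)


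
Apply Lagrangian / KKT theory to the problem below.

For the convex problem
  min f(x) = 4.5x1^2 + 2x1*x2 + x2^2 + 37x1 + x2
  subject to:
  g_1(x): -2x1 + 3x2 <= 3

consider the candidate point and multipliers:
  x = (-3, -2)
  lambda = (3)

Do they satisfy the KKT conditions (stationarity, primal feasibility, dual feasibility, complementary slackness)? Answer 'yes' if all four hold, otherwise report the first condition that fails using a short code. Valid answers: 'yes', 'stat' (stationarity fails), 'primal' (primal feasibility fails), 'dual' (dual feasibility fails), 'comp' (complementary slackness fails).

Gradient of f: grad f(x) = Q x + c = (6, -9)
Constraint values g_i(x) = a_i^T x - b_i:
  g_1((-3, -2)) = -3
Stationarity residual: grad f(x) + sum_i lambda_i a_i = (0, 0)
  -> stationarity OK
Primal feasibility (all g_i <= 0): OK
Dual feasibility (all lambda_i >= 0): OK
Complementary slackness (lambda_i * g_i(x) = 0 for all i): FAILS

Verdict: the first failing condition is complementary_slackness -> comp.

comp


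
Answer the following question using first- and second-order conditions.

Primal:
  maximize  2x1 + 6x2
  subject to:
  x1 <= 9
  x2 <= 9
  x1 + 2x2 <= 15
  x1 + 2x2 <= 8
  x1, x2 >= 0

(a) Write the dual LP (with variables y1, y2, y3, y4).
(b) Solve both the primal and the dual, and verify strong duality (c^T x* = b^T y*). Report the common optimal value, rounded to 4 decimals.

The standard primal-dual pair for 'max c^T x s.t. A x <= b, x >= 0' is:
  Dual:  min b^T y  s.t.  A^T y >= c,  y >= 0.

So the dual LP is:
  minimize  9y1 + 9y2 + 15y3 + 8y4
  subject to:
    y1 + y3 + y4 >= 2
    y2 + 2y3 + 2y4 >= 6
    y1, y2, y3, y4 >= 0

Solving the primal: x* = (0, 4).
  primal value c^T x* = 24.
Solving the dual: y* = (0, 0, 0, 3).
  dual value b^T y* = 24.
Strong duality: c^T x* = b^T y*. Confirmed.

24


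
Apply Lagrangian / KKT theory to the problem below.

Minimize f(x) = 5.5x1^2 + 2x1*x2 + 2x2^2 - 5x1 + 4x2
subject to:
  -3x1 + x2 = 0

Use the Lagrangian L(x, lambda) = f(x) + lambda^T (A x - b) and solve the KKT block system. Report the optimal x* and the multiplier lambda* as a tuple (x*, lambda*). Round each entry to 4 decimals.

Form the Lagrangian:
  L(x, lambda) = (1/2) x^T Q x + c^T x + lambda^T (A x - b)
Stationarity (grad_x L = 0): Q x + c + A^T lambda = 0.
Primal feasibility: A x = b.

This gives the KKT block system:
  [ Q   A^T ] [ x     ]   [-c ]
  [ A    0  ] [ lambda ] = [ b ]

Solving the linear system:
  x*      = (-0.1186, -0.3559)
  lambda* = (-2.339)
  f(x*)   = -0.4153

x* = (-0.1186, -0.3559), lambda* = (-2.339)


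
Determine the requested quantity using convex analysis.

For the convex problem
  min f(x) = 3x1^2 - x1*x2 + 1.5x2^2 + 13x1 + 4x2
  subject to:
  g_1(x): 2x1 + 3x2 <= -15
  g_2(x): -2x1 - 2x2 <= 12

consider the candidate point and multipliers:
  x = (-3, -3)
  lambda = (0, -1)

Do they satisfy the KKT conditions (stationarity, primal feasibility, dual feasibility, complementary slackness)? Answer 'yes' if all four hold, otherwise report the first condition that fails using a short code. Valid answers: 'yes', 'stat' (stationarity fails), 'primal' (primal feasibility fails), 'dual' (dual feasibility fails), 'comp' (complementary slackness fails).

Gradient of f: grad f(x) = Q x + c = (-2, -2)
Constraint values g_i(x) = a_i^T x - b_i:
  g_1((-3, -3)) = 0
  g_2((-3, -3)) = 0
Stationarity residual: grad f(x) + sum_i lambda_i a_i = (0, 0)
  -> stationarity OK
Primal feasibility (all g_i <= 0): OK
Dual feasibility (all lambda_i >= 0): FAILS
Complementary slackness (lambda_i * g_i(x) = 0 for all i): OK

Verdict: the first failing condition is dual_feasibility -> dual.

dual


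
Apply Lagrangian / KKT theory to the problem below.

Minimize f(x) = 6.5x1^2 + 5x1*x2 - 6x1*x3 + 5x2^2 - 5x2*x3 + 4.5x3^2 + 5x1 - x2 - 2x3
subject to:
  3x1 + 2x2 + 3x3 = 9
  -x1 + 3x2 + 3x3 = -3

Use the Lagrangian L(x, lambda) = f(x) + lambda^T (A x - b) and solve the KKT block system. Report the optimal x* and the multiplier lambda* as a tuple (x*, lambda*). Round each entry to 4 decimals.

Form the Lagrangian:
  L(x, lambda) = (1/2) x^T Q x + c^T x + lambda^T (A x - b)
Stationarity (grad_x L = 0): Q x + c + A^T lambda = 0.
Primal feasibility: A x = b.

This gives the KKT block system:
  [ Q   A^T ] [ x     ]   [-c ]
  [ A    0  ] [ lambda ] = [ b ]

Solving the linear system:
  x*      = (2.6696, -1.3215, 1.2114)
  lambda* = (-6.4151, 6.5845)
  f(x*)   = 44.8681

x* = (2.6696, -1.3215, 1.2114), lambda* = (-6.4151, 6.5845)


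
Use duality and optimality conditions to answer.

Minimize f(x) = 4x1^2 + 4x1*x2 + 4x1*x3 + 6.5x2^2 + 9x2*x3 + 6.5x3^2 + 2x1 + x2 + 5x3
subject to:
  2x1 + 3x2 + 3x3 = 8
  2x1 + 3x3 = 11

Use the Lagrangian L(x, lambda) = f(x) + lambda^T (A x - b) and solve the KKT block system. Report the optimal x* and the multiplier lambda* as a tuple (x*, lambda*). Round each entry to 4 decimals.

Form the Lagrangian:
  L(x, lambda) = (1/2) x^T Q x + c^T x + lambda^T (A x - b)
Stationarity (grad_x L = 0): Q x + c + A^T lambda = 0.
Primal feasibility: A x = b.

This gives the KKT block system:
  [ Q   A^T ] [ x     ]   [-c ]
  [ A    0  ] [ lambda ] = [ b ]

Solving the linear system:
  x*      = (1.9474, -1, 2.3684)
  lambda* = (-5.7018, -5.8246)
  f(x*)   = 62.2105

x* = (1.9474, -1, 2.3684), lambda* = (-5.7018, -5.8246)


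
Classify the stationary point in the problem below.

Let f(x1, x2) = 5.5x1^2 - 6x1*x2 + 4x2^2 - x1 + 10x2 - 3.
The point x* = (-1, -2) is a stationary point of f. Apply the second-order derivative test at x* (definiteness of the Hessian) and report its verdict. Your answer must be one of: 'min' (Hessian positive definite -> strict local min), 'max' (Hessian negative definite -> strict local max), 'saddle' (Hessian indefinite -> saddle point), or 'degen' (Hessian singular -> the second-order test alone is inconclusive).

Compute the Hessian H = grad^2 f:
  H = [[11, -6], [-6, 8]]
Verify stationarity: grad f(x*) = H x* + g = (0, 0).
Eigenvalues of H: 3.3153, 15.6847.
Both eigenvalues > 0, so H is positive definite -> x* is a strict local min.

min


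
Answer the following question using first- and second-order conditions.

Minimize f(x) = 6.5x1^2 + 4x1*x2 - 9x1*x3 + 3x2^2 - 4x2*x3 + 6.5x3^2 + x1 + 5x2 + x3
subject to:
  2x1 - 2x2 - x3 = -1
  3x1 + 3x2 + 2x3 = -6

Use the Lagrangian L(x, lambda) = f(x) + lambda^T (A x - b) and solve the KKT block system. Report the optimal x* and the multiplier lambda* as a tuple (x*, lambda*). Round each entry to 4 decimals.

Form the Lagrangian:
  L(x, lambda) = (1/2) x^T Q x + c^T x + lambda^T (A x - b)
Stationarity (grad_x L = 0): Q x + c + A^T lambda = 0.
Primal feasibility: A x = b.

This gives the KKT block system:
  [ Q   A^T ] [ x     ]   [-c ]
  [ A    0  ] [ lambda ] = [ b ]

Solving the linear system:
  x*      = (-1.1755, -0.2283, -0.8943)
  lambda* = (2.4127, 0.7733)
  f(x*)   = 1.9206

x* = (-1.1755, -0.2283, -0.8943), lambda* = (2.4127, 0.7733)


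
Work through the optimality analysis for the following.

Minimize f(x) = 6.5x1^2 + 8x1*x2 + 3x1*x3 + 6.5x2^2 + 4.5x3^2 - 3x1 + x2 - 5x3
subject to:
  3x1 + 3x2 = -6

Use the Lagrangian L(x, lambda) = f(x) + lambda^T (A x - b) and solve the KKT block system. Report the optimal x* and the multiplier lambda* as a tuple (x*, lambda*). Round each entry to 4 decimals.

Form the Lagrangian:
  L(x, lambda) = (1/2) x^T Q x + c^T x + lambda^T (A x - b)
Stationarity (grad_x L = 0): Q x + c + A^T lambda = 0.
Primal feasibility: A x = b.

This gives the KKT block system:
  [ Q   A^T ] [ x     ]   [-c ]
  [ A    0  ] [ lambda ] = [ b ]

Solving the linear system:
  x*      = (-0.8519, -1.1481, 0.8395)
  lambda* = (6.9136)
  f(x*)   = 19.3457

x* = (-0.8519, -1.1481, 0.8395), lambda* = (6.9136)


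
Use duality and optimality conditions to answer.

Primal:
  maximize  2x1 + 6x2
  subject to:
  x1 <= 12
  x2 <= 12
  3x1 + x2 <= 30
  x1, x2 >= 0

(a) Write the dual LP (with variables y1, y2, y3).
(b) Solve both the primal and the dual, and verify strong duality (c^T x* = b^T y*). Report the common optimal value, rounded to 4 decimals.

The standard primal-dual pair for 'max c^T x s.t. A x <= b, x >= 0' is:
  Dual:  min b^T y  s.t.  A^T y >= c,  y >= 0.

So the dual LP is:
  minimize  12y1 + 12y2 + 30y3
  subject to:
    y1 + 3y3 >= 2
    y2 + y3 >= 6
    y1, y2, y3 >= 0

Solving the primal: x* = (6, 12).
  primal value c^T x* = 84.
Solving the dual: y* = (0, 5.3333, 0.6667).
  dual value b^T y* = 84.
Strong duality: c^T x* = b^T y*. Confirmed.

84


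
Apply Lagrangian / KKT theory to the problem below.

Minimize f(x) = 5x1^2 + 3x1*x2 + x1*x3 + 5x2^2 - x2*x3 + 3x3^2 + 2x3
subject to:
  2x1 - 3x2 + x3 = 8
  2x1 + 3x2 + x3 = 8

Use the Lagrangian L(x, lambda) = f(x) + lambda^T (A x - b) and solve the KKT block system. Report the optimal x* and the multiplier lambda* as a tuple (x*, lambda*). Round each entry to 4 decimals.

Form the Lagrangian:
  L(x, lambda) = (1/2) x^T Q x + c^T x + lambda^T (A x - b)
Stationarity (grad_x L = 0): Q x + c + A^T lambda = 0.
Primal feasibility: A x = b.

This gives the KKT block system:
  [ Q   A^T ] [ x     ]   [-c ]
  [ A    0  ] [ lambda ] = [ b ]

Solving the linear system:
  x*      = (3.0667, 0, 1.8667)
  lambda* = (-6.9111, -9.3556)
  f(x*)   = 66.9333

x* = (3.0667, 0, 1.8667), lambda* = (-6.9111, -9.3556)


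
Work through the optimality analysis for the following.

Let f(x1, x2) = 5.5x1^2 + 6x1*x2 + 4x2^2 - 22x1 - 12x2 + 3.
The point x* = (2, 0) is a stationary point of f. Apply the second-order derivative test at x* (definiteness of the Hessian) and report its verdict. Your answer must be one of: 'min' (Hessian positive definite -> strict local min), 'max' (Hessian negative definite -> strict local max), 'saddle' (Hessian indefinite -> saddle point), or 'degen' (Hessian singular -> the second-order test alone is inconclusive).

Compute the Hessian H = grad^2 f:
  H = [[11, 6], [6, 8]]
Verify stationarity: grad f(x*) = H x* + g = (0, 0).
Eigenvalues of H: 3.3153, 15.6847.
Both eigenvalues > 0, so H is positive definite -> x* is a strict local min.

min


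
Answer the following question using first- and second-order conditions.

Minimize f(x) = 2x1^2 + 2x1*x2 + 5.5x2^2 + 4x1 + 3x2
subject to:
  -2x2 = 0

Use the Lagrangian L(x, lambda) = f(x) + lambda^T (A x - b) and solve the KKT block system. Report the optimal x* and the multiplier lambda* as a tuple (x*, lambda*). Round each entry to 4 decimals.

Form the Lagrangian:
  L(x, lambda) = (1/2) x^T Q x + c^T x + lambda^T (A x - b)
Stationarity (grad_x L = 0): Q x + c + A^T lambda = 0.
Primal feasibility: A x = b.

This gives the KKT block system:
  [ Q   A^T ] [ x     ]   [-c ]
  [ A    0  ] [ lambda ] = [ b ]

Solving the linear system:
  x*      = (-1, 0)
  lambda* = (0.5)
  f(x*)   = -2

x* = (-1, 0), lambda* = (0.5)


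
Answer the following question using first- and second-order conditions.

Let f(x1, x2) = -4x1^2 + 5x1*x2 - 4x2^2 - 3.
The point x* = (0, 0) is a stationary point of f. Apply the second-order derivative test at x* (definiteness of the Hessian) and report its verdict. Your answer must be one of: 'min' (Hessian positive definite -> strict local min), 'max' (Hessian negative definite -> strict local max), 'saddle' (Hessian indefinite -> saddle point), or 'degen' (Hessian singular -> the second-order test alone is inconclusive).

Compute the Hessian H = grad^2 f:
  H = [[-8, 5], [5, -8]]
Verify stationarity: grad f(x*) = H x* + g = (0, 0).
Eigenvalues of H: -13, -3.
Both eigenvalues < 0, so H is negative definite -> x* is a strict local max.

max


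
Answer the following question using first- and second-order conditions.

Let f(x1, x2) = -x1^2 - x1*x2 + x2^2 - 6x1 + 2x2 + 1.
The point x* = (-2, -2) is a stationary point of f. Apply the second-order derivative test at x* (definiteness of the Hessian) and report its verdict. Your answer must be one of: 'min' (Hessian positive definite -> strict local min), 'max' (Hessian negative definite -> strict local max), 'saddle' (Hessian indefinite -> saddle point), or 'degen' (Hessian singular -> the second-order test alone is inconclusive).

Compute the Hessian H = grad^2 f:
  H = [[-2, -1], [-1, 2]]
Verify stationarity: grad f(x*) = H x* + g = (0, 0).
Eigenvalues of H: -2.2361, 2.2361.
Eigenvalues have mixed signs, so H is indefinite -> x* is a saddle point.

saddle


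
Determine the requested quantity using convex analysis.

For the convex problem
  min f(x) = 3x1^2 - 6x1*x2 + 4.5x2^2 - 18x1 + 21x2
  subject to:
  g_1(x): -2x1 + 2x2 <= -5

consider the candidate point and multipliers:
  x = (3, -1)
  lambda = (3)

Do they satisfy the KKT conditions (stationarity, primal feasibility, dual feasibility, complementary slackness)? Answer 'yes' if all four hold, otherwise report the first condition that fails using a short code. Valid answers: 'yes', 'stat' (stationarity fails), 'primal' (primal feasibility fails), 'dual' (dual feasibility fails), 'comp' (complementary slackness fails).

Gradient of f: grad f(x) = Q x + c = (6, -6)
Constraint values g_i(x) = a_i^T x - b_i:
  g_1((3, -1)) = -3
Stationarity residual: grad f(x) + sum_i lambda_i a_i = (0, 0)
  -> stationarity OK
Primal feasibility (all g_i <= 0): OK
Dual feasibility (all lambda_i >= 0): OK
Complementary slackness (lambda_i * g_i(x) = 0 for all i): FAILS

Verdict: the first failing condition is complementary_slackness -> comp.

comp


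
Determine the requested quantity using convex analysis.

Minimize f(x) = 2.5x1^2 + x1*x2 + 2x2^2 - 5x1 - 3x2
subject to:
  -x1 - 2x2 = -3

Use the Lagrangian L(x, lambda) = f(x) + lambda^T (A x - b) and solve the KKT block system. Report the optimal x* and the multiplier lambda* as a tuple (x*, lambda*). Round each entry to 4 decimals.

Form the Lagrangian:
  L(x, lambda) = (1/2) x^T Q x + c^T x + lambda^T (A x - b)
Stationarity (grad_x L = 0): Q x + c + A^T lambda = 0.
Primal feasibility: A x = b.

This gives the KKT block system:
  [ Q   A^T ] [ x     ]   [-c ]
  [ A    0  ] [ lambda ] = [ b ]

Solving the linear system:
  x*      = (1, 1)
  lambda* = (1)
  f(x*)   = -2.5

x* = (1, 1), lambda* = (1)


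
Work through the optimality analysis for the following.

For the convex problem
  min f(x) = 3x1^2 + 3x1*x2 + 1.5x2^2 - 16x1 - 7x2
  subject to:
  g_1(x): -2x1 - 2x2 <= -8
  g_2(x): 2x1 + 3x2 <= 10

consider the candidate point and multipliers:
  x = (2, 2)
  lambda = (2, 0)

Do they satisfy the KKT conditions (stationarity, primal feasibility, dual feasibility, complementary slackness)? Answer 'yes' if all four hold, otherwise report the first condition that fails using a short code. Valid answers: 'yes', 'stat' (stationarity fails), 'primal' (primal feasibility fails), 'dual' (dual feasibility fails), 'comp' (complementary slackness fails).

Gradient of f: grad f(x) = Q x + c = (2, 5)
Constraint values g_i(x) = a_i^T x - b_i:
  g_1((2, 2)) = 0
  g_2((2, 2)) = 0
Stationarity residual: grad f(x) + sum_i lambda_i a_i = (-2, 1)
  -> stationarity FAILS
Primal feasibility (all g_i <= 0): OK
Dual feasibility (all lambda_i >= 0): OK
Complementary slackness (lambda_i * g_i(x) = 0 for all i): OK

Verdict: the first failing condition is stationarity -> stat.

stat


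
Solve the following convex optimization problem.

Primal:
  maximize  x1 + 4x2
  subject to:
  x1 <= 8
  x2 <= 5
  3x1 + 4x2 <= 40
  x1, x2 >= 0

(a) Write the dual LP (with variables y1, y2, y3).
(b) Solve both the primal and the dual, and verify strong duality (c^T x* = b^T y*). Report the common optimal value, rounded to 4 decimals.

The standard primal-dual pair for 'max c^T x s.t. A x <= b, x >= 0' is:
  Dual:  min b^T y  s.t.  A^T y >= c,  y >= 0.

So the dual LP is:
  minimize  8y1 + 5y2 + 40y3
  subject to:
    y1 + 3y3 >= 1
    y2 + 4y3 >= 4
    y1, y2, y3 >= 0

Solving the primal: x* = (6.6667, 5).
  primal value c^T x* = 26.6667.
Solving the dual: y* = (0, 2.6667, 0.3333).
  dual value b^T y* = 26.6667.
Strong duality: c^T x* = b^T y*. Confirmed.

26.6667


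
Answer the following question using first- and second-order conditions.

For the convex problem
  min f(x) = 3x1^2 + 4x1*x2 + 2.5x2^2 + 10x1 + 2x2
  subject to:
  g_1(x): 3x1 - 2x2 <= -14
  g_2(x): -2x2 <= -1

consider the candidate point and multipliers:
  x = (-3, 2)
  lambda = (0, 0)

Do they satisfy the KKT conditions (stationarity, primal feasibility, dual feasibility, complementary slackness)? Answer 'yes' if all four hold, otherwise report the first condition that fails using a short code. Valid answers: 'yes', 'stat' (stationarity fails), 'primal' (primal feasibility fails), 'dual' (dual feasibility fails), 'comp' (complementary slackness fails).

Gradient of f: grad f(x) = Q x + c = (0, 0)
Constraint values g_i(x) = a_i^T x - b_i:
  g_1((-3, 2)) = 1
  g_2((-3, 2)) = -3
Stationarity residual: grad f(x) + sum_i lambda_i a_i = (0, 0)
  -> stationarity OK
Primal feasibility (all g_i <= 0): FAILS
Dual feasibility (all lambda_i >= 0): OK
Complementary slackness (lambda_i * g_i(x) = 0 for all i): OK

Verdict: the first failing condition is primal_feasibility -> primal.

primal


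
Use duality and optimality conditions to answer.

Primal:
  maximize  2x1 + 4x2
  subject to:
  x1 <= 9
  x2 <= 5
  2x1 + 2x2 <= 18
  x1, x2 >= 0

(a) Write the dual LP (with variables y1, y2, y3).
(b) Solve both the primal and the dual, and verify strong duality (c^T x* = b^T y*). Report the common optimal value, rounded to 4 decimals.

The standard primal-dual pair for 'max c^T x s.t. A x <= b, x >= 0' is:
  Dual:  min b^T y  s.t.  A^T y >= c,  y >= 0.

So the dual LP is:
  minimize  9y1 + 5y2 + 18y3
  subject to:
    y1 + 2y3 >= 2
    y2 + 2y3 >= 4
    y1, y2, y3 >= 0

Solving the primal: x* = (4, 5).
  primal value c^T x* = 28.
Solving the dual: y* = (0, 2, 1).
  dual value b^T y* = 28.
Strong duality: c^T x* = b^T y*. Confirmed.

28


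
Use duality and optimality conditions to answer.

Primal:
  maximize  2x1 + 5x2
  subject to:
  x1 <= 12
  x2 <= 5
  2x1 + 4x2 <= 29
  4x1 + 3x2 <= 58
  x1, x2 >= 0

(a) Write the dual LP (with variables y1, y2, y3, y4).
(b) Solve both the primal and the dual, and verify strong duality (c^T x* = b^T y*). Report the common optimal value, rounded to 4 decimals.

The standard primal-dual pair for 'max c^T x s.t. A x <= b, x >= 0' is:
  Dual:  min b^T y  s.t.  A^T y >= c,  y >= 0.

So the dual LP is:
  minimize  12y1 + 5y2 + 29y3 + 58y4
  subject to:
    y1 + 2y3 + 4y4 >= 2
    y2 + 4y3 + 3y4 >= 5
    y1, y2, y3, y4 >= 0

Solving the primal: x* = (4.5, 5).
  primal value c^T x* = 34.
Solving the dual: y* = (0, 1, 1, 0).
  dual value b^T y* = 34.
Strong duality: c^T x* = b^T y*. Confirmed.

34


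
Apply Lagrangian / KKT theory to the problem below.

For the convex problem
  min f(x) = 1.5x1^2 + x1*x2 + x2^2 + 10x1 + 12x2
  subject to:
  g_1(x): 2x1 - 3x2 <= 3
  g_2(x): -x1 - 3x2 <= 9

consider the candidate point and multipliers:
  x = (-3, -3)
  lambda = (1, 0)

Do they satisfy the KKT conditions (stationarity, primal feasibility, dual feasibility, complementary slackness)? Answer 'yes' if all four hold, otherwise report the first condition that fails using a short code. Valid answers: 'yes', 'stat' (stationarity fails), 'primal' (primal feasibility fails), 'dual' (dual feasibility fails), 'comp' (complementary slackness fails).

Gradient of f: grad f(x) = Q x + c = (-2, 3)
Constraint values g_i(x) = a_i^T x - b_i:
  g_1((-3, -3)) = 0
  g_2((-3, -3)) = 3
Stationarity residual: grad f(x) + sum_i lambda_i a_i = (0, 0)
  -> stationarity OK
Primal feasibility (all g_i <= 0): FAILS
Dual feasibility (all lambda_i >= 0): OK
Complementary slackness (lambda_i * g_i(x) = 0 for all i): OK

Verdict: the first failing condition is primal_feasibility -> primal.

primal


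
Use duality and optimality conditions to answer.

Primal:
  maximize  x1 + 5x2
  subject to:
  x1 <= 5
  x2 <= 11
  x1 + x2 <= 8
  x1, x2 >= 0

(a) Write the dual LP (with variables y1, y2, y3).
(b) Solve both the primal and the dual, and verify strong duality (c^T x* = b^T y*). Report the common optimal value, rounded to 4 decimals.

The standard primal-dual pair for 'max c^T x s.t. A x <= b, x >= 0' is:
  Dual:  min b^T y  s.t.  A^T y >= c,  y >= 0.

So the dual LP is:
  minimize  5y1 + 11y2 + 8y3
  subject to:
    y1 + y3 >= 1
    y2 + y3 >= 5
    y1, y2, y3 >= 0

Solving the primal: x* = (0, 8).
  primal value c^T x* = 40.
Solving the dual: y* = (0, 0, 5).
  dual value b^T y* = 40.
Strong duality: c^T x* = b^T y*. Confirmed.

40


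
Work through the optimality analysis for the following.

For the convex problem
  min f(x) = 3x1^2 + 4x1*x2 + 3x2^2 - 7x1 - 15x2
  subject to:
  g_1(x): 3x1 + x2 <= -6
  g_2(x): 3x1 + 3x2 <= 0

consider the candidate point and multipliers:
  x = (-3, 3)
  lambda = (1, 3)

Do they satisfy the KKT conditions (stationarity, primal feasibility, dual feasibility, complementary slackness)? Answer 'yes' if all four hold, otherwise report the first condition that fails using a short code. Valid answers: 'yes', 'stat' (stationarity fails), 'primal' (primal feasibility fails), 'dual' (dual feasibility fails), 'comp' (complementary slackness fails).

Gradient of f: grad f(x) = Q x + c = (-13, -9)
Constraint values g_i(x) = a_i^T x - b_i:
  g_1((-3, 3)) = 0
  g_2((-3, 3)) = 0
Stationarity residual: grad f(x) + sum_i lambda_i a_i = (-1, 1)
  -> stationarity FAILS
Primal feasibility (all g_i <= 0): OK
Dual feasibility (all lambda_i >= 0): OK
Complementary slackness (lambda_i * g_i(x) = 0 for all i): OK

Verdict: the first failing condition is stationarity -> stat.

stat


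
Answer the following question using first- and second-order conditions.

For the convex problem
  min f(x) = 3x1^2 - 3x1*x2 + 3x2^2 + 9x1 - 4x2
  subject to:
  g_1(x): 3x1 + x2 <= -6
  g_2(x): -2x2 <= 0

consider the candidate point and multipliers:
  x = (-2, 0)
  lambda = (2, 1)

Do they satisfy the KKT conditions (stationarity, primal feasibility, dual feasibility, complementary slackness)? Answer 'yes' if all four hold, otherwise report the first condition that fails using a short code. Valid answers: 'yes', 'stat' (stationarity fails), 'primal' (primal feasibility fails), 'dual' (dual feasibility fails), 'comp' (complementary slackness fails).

Gradient of f: grad f(x) = Q x + c = (-3, 2)
Constraint values g_i(x) = a_i^T x - b_i:
  g_1((-2, 0)) = 0
  g_2((-2, 0)) = 0
Stationarity residual: grad f(x) + sum_i lambda_i a_i = (3, 2)
  -> stationarity FAILS
Primal feasibility (all g_i <= 0): OK
Dual feasibility (all lambda_i >= 0): OK
Complementary slackness (lambda_i * g_i(x) = 0 for all i): OK

Verdict: the first failing condition is stationarity -> stat.

stat


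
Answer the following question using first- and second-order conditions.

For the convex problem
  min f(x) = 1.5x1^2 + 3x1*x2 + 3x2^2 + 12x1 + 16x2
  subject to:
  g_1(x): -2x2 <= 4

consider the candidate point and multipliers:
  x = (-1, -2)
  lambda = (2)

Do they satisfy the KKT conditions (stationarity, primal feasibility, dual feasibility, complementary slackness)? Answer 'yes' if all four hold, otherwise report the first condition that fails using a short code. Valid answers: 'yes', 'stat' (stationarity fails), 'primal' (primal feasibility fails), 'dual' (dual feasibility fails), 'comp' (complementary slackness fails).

Gradient of f: grad f(x) = Q x + c = (3, 1)
Constraint values g_i(x) = a_i^T x - b_i:
  g_1((-1, -2)) = 0
Stationarity residual: grad f(x) + sum_i lambda_i a_i = (3, -3)
  -> stationarity FAILS
Primal feasibility (all g_i <= 0): OK
Dual feasibility (all lambda_i >= 0): OK
Complementary slackness (lambda_i * g_i(x) = 0 for all i): OK

Verdict: the first failing condition is stationarity -> stat.

stat


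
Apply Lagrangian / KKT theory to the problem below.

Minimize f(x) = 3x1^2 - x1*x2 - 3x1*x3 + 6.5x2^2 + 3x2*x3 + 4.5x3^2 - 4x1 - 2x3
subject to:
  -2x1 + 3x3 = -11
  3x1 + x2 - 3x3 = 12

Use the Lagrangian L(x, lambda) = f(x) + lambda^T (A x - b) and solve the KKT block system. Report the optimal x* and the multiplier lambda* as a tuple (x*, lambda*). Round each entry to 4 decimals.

Form the Lagrangian:
  L(x, lambda) = (1/2) x^T Q x + c^T x + lambda^T (A x - b)
Stationarity (grad_x L = 0): Q x + c + A^T lambda = 0.
Primal feasibility: A x = b.

This gives the KKT block system:
  [ Q   A^T ] [ x     ]   [-c ]
  [ A    0  ] [ lambda ] = [ b ]

Solving the linear system:
  x*      = (1.0196, -0.0196, -2.9869)
  lambda* = (20.902, 10.2353)
  f(x*)   = 54.4967

x* = (1.0196, -0.0196, -2.9869), lambda* = (20.902, 10.2353)


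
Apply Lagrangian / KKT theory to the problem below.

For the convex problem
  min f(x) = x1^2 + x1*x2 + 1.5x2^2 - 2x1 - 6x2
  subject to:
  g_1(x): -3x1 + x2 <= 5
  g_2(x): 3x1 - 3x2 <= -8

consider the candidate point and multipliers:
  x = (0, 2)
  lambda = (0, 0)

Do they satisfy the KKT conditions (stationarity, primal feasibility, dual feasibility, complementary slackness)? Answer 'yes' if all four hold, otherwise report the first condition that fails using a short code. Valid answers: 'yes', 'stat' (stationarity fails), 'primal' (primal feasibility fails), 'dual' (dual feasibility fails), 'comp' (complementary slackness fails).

Gradient of f: grad f(x) = Q x + c = (0, 0)
Constraint values g_i(x) = a_i^T x - b_i:
  g_1((0, 2)) = -3
  g_2((0, 2)) = 2
Stationarity residual: grad f(x) + sum_i lambda_i a_i = (0, 0)
  -> stationarity OK
Primal feasibility (all g_i <= 0): FAILS
Dual feasibility (all lambda_i >= 0): OK
Complementary slackness (lambda_i * g_i(x) = 0 for all i): OK

Verdict: the first failing condition is primal_feasibility -> primal.

primal


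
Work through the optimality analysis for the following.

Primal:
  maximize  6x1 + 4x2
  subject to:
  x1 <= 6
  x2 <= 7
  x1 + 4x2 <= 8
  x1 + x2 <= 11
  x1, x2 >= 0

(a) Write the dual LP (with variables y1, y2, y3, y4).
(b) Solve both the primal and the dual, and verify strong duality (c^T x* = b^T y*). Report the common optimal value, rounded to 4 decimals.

The standard primal-dual pair for 'max c^T x s.t. A x <= b, x >= 0' is:
  Dual:  min b^T y  s.t.  A^T y >= c,  y >= 0.

So the dual LP is:
  minimize  6y1 + 7y2 + 8y3 + 11y4
  subject to:
    y1 + y3 + y4 >= 6
    y2 + 4y3 + y4 >= 4
    y1, y2, y3, y4 >= 0

Solving the primal: x* = (6, 0.5).
  primal value c^T x* = 38.
Solving the dual: y* = (5, 0, 1, 0).
  dual value b^T y* = 38.
Strong duality: c^T x* = b^T y*. Confirmed.

38


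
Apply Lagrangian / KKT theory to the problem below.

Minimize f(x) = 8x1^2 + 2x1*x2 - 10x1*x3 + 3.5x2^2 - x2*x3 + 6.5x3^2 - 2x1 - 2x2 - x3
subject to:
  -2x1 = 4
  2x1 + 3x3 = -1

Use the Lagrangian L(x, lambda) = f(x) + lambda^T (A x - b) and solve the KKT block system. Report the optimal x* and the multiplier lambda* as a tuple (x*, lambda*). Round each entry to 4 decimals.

Form the Lagrangian:
  L(x, lambda) = (1/2) x^T Q x + c^T x + lambda^T (A x - b)
Stationarity (grad_x L = 0): Q x + c + A^T lambda = 0.
Primal feasibility: A x = b.

This gives the KKT block system:
  [ Q   A^T ] [ x     ]   [-c ]
  [ A    0  ] [ lambda ] = [ b ]

Solving the linear system:
  x*      = (-2, 1, 1)
  lambda* = (-31.3333, -10.3333)
  f(x*)   = 58

x* = (-2, 1, 1), lambda* = (-31.3333, -10.3333)


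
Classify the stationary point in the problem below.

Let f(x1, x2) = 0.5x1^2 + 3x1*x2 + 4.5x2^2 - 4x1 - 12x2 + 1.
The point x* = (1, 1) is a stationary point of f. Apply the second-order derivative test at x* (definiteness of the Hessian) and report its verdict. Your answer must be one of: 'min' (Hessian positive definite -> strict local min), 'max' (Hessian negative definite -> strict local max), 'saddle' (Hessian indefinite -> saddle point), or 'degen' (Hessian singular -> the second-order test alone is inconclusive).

Compute the Hessian H = grad^2 f:
  H = [[1, 3], [3, 9]]
Verify stationarity: grad f(x*) = H x* + g = (0, 0).
Eigenvalues of H: 0, 10.
H has a zero eigenvalue (singular; positive semidefinite but not definite), so H is neither positive definite, negative definite, nor indefinite. The second-order test alone is inconclusive -> degen.
(Indeed, f is constant along the null direction of H through x*, so x* is not a strict local extremum.)

degen


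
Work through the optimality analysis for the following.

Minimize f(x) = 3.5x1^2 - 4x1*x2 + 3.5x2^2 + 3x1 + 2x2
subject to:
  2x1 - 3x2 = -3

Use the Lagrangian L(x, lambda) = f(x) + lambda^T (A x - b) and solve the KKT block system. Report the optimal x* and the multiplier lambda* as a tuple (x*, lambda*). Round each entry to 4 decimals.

Form the Lagrangian:
  L(x, lambda) = (1/2) x^T Q x + c^T x + lambda^T (A x - b)
Stationarity (grad_x L = 0): Q x + c + A^T lambda = 0.
Primal feasibility: A x = b.

This gives the KKT block system:
  [ Q   A^T ] [ x     ]   [-c ]
  [ A    0  ] [ lambda ] = [ b ]

Solving the linear system:
  x*      = (-1.0465, 0.3023)
  lambda* = (2.7674)
  f(x*)   = 2.8837

x* = (-1.0465, 0.3023), lambda* = (2.7674)


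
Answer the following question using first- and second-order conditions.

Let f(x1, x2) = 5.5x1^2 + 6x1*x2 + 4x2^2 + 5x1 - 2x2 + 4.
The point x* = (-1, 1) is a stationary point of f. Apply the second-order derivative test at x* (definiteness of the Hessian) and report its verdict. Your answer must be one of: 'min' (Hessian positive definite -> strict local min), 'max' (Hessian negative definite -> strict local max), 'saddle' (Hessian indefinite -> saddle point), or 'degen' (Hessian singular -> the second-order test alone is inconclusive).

Compute the Hessian H = grad^2 f:
  H = [[11, 6], [6, 8]]
Verify stationarity: grad f(x*) = H x* + g = (0, 0).
Eigenvalues of H: 3.3153, 15.6847.
Both eigenvalues > 0, so H is positive definite -> x* is a strict local min.

min


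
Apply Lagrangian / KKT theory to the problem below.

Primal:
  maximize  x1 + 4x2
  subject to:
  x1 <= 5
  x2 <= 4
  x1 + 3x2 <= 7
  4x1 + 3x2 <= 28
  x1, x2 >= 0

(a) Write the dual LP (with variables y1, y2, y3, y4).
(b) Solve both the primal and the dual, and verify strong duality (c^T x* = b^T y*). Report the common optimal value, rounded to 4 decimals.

The standard primal-dual pair for 'max c^T x s.t. A x <= b, x >= 0' is:
  Dual:  min b^T y  s.t.  A^T y >= c,  y >= 0.

So the dual LP is:
  minimize  5y1 + 4y2 + 7y3 + 28y4
  subject to:
    y1 + y3 + 4y4 >= 1
    y2 + 3y3 + 3y4 >= 4
    y1, y2, y3, y4 >= 0

Solving the primal: x* = (0, 2.3333).
  primal value c^T x* = 9.3333.
Solving the dual: y* = (0, 0, 1.3333, 0).
  dual value b^T y* = 9.3333.
Strong duality: c^T x* = b^T y*. Confirmed.

9.3333


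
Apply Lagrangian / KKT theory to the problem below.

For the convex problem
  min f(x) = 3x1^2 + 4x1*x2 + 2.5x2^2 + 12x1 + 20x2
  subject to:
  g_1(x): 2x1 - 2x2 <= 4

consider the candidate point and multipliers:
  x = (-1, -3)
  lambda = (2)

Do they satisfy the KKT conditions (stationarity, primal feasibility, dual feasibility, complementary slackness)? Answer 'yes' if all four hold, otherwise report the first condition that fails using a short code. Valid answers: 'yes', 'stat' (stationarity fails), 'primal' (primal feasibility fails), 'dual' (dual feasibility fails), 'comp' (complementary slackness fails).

Gradient of f: grad f(x) = Q x + c = (-6, 1)
Constraint values g_i(x) = a_i^T x - b_i:
  g_1((-1, -3)) = 0
Stationarity residual: grad f(x) + sum_i lambda_i a_i = (-2, -3)
  -> stationarity FAILS
Primal feasibility (all g_i <= 0): OK
Dual feasibility (all lambda_i >= 0): OK
Complementary slackness (lambda_i * g_i(x) = 0 for all i): OK

Verdict: the first failing condition is stationarity -> stat.

stat


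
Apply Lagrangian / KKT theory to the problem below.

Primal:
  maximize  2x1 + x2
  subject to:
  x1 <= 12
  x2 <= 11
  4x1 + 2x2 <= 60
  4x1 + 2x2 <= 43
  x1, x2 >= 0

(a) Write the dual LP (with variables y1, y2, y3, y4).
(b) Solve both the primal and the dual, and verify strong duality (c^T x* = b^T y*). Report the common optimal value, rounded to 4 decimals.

The standard primal-dual pair for 'max c^T x s.t. A x <= b, x >= 0' is:
  Dual:  min b^T y  s.t.  A^T y >= c,  y >= 0.

So the dual LP is:
  minimize  12y1 + 11y2 + 60y3 + 43y4
  subject to:
    y1 + 4y3 + 4y4 >= 2
    y2 + 2y3 + 2y4 >= 1
    y1, y2, y3, y4 >= 0

Solving the primal: x* = (10.75, 0).
  primal value c^T x* = 21.5.
Solving the dual: y* = (0, 0, 0, 0.5).
  dual value b^T y* = 21.5.
Strong duality: c^T x* = b^T y*. Confirmed.

21.5


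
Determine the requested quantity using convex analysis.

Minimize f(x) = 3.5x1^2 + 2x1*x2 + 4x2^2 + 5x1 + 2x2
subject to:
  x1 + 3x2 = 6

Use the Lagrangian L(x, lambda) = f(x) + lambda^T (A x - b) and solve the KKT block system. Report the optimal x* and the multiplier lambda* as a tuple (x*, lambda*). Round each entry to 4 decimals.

Form the Lagrangian:
  L(x, lambda) = (1/2) x^T Q x + c^T x + lambda^T (A x - b)
Stationarity (grad_x L = 0): Q x + c + A^T lambda = 0.
Primal feasibility: A x = b.

This gives the KKT block system:
  [ Q   A^T ] [ x     ]   [-c ]
  [ A    0  ] [ lambda ] = [ b ]

Solving the linear system:
  x*      = (-0.4576, 2.1525)
  lambda* = (-6.1017)
  f(x*)   = 19.3136

x* = (-0.4576, 2.1525), lambda* = (-6.1017)


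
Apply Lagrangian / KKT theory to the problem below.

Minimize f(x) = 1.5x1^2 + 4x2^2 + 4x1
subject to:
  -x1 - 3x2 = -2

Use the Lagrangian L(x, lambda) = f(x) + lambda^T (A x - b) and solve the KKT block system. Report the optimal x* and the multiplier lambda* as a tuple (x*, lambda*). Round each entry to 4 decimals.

Form the Lagrangian:
  L(x, lambda) = (1/2) x^T Q x + c^T x + lambda^T (A x - b)
Stationarity (grad_x L = 0): Q x + c + A^T lambda = 0.
Primal feasibility: A x = b.

This gives the KKT block system:
  [ Q   A^T ] [ x     ]   [-c ]
  [ A    0  ] [ lambda ] = [ b ]

Solving the linear system:
  x*      = (-0.5714, 0.8571)
  lambda* = (2.2857)
  f(x*)   = 1.1429

x* = (-0.5714, 0.8571), lambda* = (2.2857)


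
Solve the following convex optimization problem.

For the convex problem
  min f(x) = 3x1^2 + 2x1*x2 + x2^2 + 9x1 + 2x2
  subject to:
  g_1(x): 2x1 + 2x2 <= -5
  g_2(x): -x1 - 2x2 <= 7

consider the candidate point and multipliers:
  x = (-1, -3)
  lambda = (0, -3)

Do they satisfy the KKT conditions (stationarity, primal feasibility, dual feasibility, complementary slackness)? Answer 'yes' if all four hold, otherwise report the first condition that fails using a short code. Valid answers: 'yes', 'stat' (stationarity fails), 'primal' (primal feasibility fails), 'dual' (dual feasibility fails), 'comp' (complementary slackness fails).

Gradient of f: grad f(x) = Q x + c = (-3, -6)
Constraint values g_i(x) = a_i^T x - b_i:
  g_1((-1, -3)) = -3
  g_2((-1, -3)) = 0
Stationarity residual: grad f(x) + sum_i lambda_i a_i = (0, 0)
  -> stationarity OK
Primal feasibility (all g_i <= 0): OK
Dual feasibility (all lambda_i >= 0): FAILS
Complementary slackness (lambda_i * g_i(x) = 0 for all i): OK

Verdict: the first failing condition is dual_feasibility -> dual.

dual


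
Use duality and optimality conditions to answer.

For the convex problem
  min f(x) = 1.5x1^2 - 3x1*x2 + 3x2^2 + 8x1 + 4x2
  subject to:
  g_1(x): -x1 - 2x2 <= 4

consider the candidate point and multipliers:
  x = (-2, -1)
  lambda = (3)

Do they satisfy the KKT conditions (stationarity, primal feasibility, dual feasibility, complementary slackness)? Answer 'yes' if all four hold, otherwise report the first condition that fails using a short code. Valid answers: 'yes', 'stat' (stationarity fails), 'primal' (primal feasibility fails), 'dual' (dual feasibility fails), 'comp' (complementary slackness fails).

Gradient of f: grad f(x) = Q x + c = (5, 4)
Constraint values g_i(x) = a_i^T x - b_i:
  g_1((-2, -1)) = 0
Stationarity residual: grad f(x) + sum_i lambda_i a_i = (2, -2)
  -> stationarity FAILS
Primal feasibility (all g_i <= 0): OK
Dual feasibility (all lambda_i >= 0): OK
Complementary slackness (lambda_i * g_i(x) = 0 for all i): OK

Verdict: the first failing condition is stationarity -> stat.

stat


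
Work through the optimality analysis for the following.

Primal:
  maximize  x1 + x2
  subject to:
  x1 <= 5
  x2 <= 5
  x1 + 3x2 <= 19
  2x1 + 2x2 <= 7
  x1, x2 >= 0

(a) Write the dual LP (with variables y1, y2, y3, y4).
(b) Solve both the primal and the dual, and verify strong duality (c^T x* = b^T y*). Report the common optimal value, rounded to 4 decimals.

The standard primal-dual pair for 'max c^T x s.t. A x <= b, x >= 0' is:
  Dual:  min b^T y  s.t.  A^T y >= c,  y >= 0.

So the dual LP is:
  minimize  5y1 + 5y2 + 19y3 + 7y4
  subject to:
    y1 + y3 + 2y4 >= 1
    y2 + 3y3 + 2y4 >= 1
    y1, y2, y3, y4 >= 0

Solving the primal: x* = (3.5, 0).
  primal value c^T x* = 3.5.
Solving the dual: y* = (0, 0, 0, 0.5).
  dual value b^T y* = 3.5.
Strong duality: c^T x* = b^T y*. Confirmed.

3.5


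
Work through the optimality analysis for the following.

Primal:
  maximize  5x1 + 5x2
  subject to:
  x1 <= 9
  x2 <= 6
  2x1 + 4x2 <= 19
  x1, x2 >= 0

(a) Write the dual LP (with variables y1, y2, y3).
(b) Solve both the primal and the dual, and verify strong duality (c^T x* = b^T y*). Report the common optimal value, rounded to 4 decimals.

The standard primal-dual pair for 'max c^T x s.t. A x <= b, x >= 0' is:
  Dual:  min b^T y  s.t.  A^T y >= c,  y >= 0.

So the dual LP is:
  minimize  9y1 + 6y2 + 19y3
  subject to:
    y1 + 2y3 >= 5
    y2 + 4y3 >= 5
    y1, y2, y3 >= 0

Solving the primal: x* = (9, 0.25).
  primal value c^T x* = 46.25.
Solving the dual: y* = (2.5, 0, 1.25).
  dual value b^T y* = 46.25.
Strong duality: c^T x* = b^T y*. Confirmed.

46.25


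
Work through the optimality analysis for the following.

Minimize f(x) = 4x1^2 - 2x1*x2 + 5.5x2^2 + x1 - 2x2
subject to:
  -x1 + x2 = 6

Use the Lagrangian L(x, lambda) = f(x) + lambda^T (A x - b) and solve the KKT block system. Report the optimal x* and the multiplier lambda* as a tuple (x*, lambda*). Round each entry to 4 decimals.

Form the Lagrangian:
  L(x, lambda) = (1/2) x^T Q x + c^T x + lambda^T (A x - b)
Stationarity (grad_x L = 0): Q x + c + A^T lambda = 0.
Primal feasibility: A x = b.

This gives the KKT block system:
  [ Q   A^T ] [ x     ]   [-c ]
  [ A    0  ] [ lambda ] = [ b ]

Solving the linear system:
  x*      = (-3.5333, 2.4667)
  lambda* = (-32.2)
  f(x*)   = 92.3667

x* = (-3.5333, 2.4667), lambda* = (-32.2)


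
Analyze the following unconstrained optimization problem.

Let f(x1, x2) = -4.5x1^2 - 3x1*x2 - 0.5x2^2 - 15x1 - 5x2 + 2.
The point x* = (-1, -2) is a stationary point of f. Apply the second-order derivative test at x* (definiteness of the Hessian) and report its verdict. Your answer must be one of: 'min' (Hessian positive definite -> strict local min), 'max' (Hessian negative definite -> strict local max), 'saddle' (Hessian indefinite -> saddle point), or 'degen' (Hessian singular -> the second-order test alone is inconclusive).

Compute the Hessian H = grad^2 f:
  H = [[-9, -3], [-3, -1]]
Verify stationarity: grad f(x*) = H x* + g = (0, 0).
Eigenvalues of H: -10, 0.
H has a zero eigenvalue (singular; negative semidefinite but not definite), so H is neither positive definite, negative definite, nor indefinite. The second-order test alone is inconclusive -> degen.
(Indeed, f is constant along the null direction of H through x*, so x* is not a strict local extremum.)

degen


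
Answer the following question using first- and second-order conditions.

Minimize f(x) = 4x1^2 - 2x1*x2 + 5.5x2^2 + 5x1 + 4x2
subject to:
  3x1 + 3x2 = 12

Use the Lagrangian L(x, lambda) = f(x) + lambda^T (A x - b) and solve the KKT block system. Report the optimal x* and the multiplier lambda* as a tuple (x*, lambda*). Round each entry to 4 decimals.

Form the Lagrangian:
  L(x, lambda) = (1/2) x^T Q x + c^T x + lambda^T (A x - b)
Stationarity (grad_x L = 0): Q x + c + A^T lambda = 0.
Primal feasibility: A x = b.

This gives the KKT block system:
  [ Q   A^T ] [ x     ]   [-c ]
  [ A    0  ] [ lambda ] = [ b ]

Solving the linear system:
  x*      = (2.2174, 1.7826)
  lambda* = (-6.3913)
  f(x*)   = 47.4565

x* = (2.2174, 1.7826), lambda* = (-6.3913)
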